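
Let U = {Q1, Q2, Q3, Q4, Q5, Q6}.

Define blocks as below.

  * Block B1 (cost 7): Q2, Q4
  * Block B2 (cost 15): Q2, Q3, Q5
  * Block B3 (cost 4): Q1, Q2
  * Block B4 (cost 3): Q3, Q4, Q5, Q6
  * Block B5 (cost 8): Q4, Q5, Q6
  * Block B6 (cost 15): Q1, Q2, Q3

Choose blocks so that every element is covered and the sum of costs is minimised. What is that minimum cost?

7

B3, B4 together cover every element (B3 ∪ B4 = {Q1, Q2, Q3, Q4, Q5, Q6}); total cost 4 + 3 = 7.
No covering selection has total cost below 7.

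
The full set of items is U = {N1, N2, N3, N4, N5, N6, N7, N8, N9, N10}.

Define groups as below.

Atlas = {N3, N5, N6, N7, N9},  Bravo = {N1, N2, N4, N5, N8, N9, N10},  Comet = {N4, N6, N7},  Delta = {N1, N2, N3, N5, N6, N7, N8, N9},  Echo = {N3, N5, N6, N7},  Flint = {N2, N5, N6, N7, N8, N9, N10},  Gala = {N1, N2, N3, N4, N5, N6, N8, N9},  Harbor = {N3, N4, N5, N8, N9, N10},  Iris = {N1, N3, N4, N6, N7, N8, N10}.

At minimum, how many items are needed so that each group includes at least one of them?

The 2 items {N7, N8} hit every group.
No single item lies in every group, so at least 2 are needed and 2 is optimal.

2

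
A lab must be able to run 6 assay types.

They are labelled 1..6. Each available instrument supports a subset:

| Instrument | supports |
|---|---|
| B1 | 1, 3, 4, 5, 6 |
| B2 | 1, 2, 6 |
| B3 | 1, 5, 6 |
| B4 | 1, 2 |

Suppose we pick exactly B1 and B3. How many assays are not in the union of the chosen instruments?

Union of B1, B3 = {1, 3, 4, 5, 6}.
Not covered: 2 — 1 assay.

1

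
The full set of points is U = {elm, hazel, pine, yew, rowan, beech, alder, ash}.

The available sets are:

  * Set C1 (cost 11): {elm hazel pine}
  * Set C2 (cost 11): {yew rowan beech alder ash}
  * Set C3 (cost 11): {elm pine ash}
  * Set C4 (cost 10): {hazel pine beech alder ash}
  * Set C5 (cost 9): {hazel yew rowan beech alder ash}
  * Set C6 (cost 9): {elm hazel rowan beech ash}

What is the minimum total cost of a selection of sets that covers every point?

20

C3, C5 together cover every point (C3 ∪ C5 = {elm, hazel, pine, yew, rowan, beech, alder, ash}); total cost 11 + 9 = 20.
No covering selection has total cost below 20.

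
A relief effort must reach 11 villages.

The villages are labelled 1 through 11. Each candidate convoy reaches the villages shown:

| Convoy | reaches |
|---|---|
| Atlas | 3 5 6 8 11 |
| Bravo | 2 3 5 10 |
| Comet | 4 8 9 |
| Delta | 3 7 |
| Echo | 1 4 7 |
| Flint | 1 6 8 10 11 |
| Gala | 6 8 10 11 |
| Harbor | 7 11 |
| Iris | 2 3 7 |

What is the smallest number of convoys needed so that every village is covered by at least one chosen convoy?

4

Bravo and Comet and Flint and Harbor together: Bravo ∪ Comet ∪ Flint ∪ Harbor = {1, 2, 3, 4, 5, 6, 7, 8, 9, 10, 11} — every village is covered.
No 3 of the 9 convoys cover everything (all 84 combinations miss at least one village), so 4 is optimal.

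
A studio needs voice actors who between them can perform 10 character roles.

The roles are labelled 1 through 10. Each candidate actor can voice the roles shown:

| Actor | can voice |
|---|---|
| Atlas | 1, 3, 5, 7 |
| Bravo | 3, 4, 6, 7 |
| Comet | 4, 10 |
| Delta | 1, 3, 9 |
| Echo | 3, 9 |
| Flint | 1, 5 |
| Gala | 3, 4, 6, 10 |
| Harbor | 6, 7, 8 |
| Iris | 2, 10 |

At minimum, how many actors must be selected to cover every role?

Comet and Echo and Flint and Harbor and Iris together: Comet ∪ Echo ∪ Flint ∪ Harbor ∪ Iris = {1, 2, 3, 4, 5, 6, 7, 8, 9, 10} — every role is covered.
No 4 of the 9 actors cover everything (all 126 combinations miss at least one role), so 5 is optimal.

5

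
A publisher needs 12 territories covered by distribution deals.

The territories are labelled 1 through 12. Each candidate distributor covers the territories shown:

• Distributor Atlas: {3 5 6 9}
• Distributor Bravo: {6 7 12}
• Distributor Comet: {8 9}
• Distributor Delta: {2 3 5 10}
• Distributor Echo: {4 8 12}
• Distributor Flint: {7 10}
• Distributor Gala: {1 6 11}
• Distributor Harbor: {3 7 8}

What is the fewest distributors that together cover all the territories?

5

Comet and Delta and Echo and Flint and Gala together: Comet ∪ Delta ∪ Echo ∪ Flint ∪ Gala = {1, 2, 3, 4, 5, 6, 7, 8, 9, 10, 11, 12} — every territory is covered.
No 4 of the 8 distributors cover everything (all 70 combinations miss at least one territory), so 5 is optimal.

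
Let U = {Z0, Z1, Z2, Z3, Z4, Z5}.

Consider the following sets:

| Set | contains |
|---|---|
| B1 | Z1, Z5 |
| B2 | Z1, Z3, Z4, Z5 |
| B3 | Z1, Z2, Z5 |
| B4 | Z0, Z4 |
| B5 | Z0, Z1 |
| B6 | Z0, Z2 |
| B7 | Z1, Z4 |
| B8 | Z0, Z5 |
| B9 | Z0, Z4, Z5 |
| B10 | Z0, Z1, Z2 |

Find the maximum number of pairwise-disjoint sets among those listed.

B2, B6 are pairwise disjoint (B2={Z1,Z3,Z4,Z5}; B6={Z0,Z2}).
Every remaining set overlaps one of these, and no 3 of the listed sets are pairwise disjoint, so 2 is the maximum.

2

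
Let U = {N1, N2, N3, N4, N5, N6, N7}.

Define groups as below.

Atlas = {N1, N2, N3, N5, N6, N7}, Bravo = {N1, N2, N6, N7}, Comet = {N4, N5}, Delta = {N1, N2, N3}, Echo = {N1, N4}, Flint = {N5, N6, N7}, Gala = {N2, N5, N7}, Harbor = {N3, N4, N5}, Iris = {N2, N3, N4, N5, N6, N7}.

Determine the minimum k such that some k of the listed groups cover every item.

Atlas and Harbor together: Atlas ∪ Harbor = {N1, N2, N3, N4, N5, N6, N7} — every item is covered.
No single group has all 7 items (the largest, Atlas, has 6), so 2 is optimal.

2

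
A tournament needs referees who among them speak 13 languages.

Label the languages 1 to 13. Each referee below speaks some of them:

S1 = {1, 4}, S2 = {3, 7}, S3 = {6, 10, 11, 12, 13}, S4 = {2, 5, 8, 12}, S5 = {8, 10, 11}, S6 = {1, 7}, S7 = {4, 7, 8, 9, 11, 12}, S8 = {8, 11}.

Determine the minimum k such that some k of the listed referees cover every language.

5

S2 and S3 and S4 and S6 and S7 together: S2 ∪ S3 ∪ S4 ∪ S6 ∪ S7 = {1, 2, 3, 4, 5, 6, 7, 8, 9, 10, 11, 12, 13} — every language is covered.
No 4 of the 8 referees cover everything (all 70 combinations miss at least one language), so 5 is optimal.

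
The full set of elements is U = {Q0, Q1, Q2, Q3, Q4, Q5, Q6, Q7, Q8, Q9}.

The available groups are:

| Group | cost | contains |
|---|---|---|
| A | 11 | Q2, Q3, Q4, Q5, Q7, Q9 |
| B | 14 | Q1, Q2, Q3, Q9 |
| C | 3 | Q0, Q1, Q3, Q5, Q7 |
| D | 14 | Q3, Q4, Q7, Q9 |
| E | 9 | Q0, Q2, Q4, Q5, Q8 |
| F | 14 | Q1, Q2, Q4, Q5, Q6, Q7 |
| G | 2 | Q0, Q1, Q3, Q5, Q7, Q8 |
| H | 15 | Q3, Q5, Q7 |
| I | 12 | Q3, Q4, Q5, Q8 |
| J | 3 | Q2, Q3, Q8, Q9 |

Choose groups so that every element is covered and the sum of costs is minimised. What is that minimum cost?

19

F, G, J together cover every element (F ∪ G ∪ J = {Q0, Q1, Q2, Q3, Q4, Q5, Q6, Q7, Q8, Q9}); total cost 14 + 2 + 3 = 19.
No covering selection has total cost below 19.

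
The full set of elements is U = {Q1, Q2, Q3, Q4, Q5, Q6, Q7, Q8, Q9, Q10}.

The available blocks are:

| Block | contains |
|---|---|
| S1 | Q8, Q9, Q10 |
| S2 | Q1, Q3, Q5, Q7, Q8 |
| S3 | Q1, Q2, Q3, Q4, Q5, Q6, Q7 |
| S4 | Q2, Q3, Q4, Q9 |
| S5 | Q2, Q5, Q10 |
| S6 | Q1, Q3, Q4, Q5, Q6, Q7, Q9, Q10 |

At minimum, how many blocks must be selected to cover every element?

2

S1 and S3 cover everything between them: the union {Q1, Q2, Q3, Q4, Q5, Q6, Q7, Q8, Q9, Q10} is all of U.
No single block has all 10 elements (the largest, S6, has 8), so 2 is optimal.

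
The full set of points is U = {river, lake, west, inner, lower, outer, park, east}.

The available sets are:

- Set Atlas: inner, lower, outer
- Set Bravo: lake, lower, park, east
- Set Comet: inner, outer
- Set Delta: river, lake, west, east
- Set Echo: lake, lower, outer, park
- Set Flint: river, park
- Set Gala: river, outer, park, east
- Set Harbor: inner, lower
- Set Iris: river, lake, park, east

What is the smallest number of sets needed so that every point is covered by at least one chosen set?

3

Take {Atlas, Bravo, Delta}. Their union is {river, lake, west, inner, lower, outer, park, east}, which is all 8 points.
Only Delta contains west, so Delta is forced; the remaining 4 points need at least 2 more sets (each remaining set adds at most 3) — so at least 3 sets are needed, and 3 is optimal.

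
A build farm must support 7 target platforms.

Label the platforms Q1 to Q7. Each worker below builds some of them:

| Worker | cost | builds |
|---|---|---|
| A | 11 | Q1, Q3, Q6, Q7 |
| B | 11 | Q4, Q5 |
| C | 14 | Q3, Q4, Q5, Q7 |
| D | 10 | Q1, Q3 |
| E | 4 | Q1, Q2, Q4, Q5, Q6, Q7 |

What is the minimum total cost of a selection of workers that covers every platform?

14

D, E together cover every platform (D ∪ E = {Q1, Q2, Q3, Q4, Q5, Q6, Q7}); total cost 10 + 4 = 14.
No covering selection has total cost below 14.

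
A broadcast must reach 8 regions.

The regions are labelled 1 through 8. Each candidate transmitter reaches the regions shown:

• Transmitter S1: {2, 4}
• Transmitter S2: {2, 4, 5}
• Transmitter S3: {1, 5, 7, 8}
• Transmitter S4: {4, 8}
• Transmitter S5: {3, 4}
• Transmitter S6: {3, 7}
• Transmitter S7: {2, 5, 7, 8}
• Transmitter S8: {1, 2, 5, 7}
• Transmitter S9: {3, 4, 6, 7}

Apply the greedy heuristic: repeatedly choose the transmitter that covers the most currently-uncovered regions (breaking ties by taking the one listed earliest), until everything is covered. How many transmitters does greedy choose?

Greedy: pick S3 (covers 4 new) → pick S9 (covers 3 new) → pick S1 (covers 1 new). Total picks: 3.

3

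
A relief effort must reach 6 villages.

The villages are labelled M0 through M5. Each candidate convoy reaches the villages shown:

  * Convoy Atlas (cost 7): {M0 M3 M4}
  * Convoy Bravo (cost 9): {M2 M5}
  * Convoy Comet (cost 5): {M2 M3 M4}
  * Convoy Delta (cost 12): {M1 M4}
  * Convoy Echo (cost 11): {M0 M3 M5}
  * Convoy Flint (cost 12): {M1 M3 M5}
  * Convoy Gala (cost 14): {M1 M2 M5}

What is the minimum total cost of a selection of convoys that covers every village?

21

Atlas, Gala together cover every village (Atlas ∪ Gala = {M0, M1, M2, M3, M4, M5}); total cost 7 + 14 = 21.
The greedy pick Comet, Echo, Delta costs 28; no covering selection beats 21.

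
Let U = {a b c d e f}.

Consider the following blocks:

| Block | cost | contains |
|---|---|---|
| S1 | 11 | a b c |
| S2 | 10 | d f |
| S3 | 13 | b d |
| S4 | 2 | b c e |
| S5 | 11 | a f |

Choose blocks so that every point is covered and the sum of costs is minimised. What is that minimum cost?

23

S1, S2, S4 together cover every point (S1 ∪ S2 ∪ S4 = {a, b, c, d, e, f}); total cost 11 + 10 + 2 = 23.
No covering selection has total cost below 23.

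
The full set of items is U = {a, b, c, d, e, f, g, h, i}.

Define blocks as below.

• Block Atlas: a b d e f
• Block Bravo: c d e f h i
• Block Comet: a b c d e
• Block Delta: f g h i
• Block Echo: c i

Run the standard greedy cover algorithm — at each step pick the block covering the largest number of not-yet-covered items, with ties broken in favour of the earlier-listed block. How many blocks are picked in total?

Greedy: pick Bravo (covers 6 new) → pick Atlas (covers 2 new) → pick Delta (covers 1 new). Total picks: 3.
(The true minimum cover uses only 2 blocks, so greedy is not optimal here.)

3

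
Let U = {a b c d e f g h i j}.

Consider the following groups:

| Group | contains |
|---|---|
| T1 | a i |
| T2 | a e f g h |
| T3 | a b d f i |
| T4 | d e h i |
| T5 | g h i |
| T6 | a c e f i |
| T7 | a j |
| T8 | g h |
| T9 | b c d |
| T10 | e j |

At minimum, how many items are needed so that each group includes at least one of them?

4

The 4 items {a, d, e, h} hit every group.
The groups T1, T8, T9, T10 are pairwise disjoint, so any hitting set needs a separate item for each — at least 4. Hence 4 is optimal.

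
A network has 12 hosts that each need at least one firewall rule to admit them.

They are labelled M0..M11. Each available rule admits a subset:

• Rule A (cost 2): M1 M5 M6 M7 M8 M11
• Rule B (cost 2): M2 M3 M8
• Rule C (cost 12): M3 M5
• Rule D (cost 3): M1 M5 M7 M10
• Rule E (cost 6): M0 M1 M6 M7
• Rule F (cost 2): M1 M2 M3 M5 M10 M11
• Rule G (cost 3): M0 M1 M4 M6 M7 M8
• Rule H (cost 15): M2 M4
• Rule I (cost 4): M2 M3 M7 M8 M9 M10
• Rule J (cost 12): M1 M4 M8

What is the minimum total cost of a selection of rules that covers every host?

F, G, I together cover every host (F ∪ G ∪ I = {M0, M1, M2, M3, M4, M5, M6, M7, M8, M9, M10, M11}); total cost 2 + 3 + 4 = 9.
The greedy pick A, F, G, I costs 11; no covering selection beats 9.

9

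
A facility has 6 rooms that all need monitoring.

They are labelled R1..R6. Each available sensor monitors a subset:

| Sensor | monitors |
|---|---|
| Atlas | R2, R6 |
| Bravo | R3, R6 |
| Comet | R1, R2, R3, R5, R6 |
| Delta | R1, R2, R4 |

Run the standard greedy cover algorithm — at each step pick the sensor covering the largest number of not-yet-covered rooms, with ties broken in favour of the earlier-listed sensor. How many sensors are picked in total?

Greedy: pick Comet (covers 5 new) → pick Delta (covers 1 new). Total picks: 2.

2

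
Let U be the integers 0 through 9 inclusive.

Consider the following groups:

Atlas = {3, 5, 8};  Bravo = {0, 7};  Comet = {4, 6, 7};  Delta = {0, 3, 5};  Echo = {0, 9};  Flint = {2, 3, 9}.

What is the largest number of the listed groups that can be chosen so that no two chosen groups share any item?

3

Atlas, Comet, Echo are pairwise disjoint (Atlas={3,5,8}; Comet={4,6,7}; Echo={0,9}).
Every remaining group overlaps one of these, and no 4 of the listed groups are pairwise disjoint, so 3 is the maximum.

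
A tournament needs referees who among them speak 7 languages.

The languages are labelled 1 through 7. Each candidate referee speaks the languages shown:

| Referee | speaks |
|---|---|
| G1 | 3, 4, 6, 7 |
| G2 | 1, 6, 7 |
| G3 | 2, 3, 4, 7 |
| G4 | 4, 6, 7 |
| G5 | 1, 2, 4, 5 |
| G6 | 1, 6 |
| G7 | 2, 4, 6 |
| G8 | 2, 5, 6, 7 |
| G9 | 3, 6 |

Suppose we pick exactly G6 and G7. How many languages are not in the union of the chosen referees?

3

Union of G6, G7 = {1, 2, 4, 6}.
Not covered: 3, 5, 7 — 3 languages.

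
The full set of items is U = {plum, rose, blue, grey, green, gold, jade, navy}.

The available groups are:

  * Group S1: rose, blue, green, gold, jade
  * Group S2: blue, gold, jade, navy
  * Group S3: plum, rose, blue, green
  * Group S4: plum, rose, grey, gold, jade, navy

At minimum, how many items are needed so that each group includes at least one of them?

2

The 2 items {plum, jade} hit every group.
No single item lies in every group, so at least 2 are needed and 2 is optimal.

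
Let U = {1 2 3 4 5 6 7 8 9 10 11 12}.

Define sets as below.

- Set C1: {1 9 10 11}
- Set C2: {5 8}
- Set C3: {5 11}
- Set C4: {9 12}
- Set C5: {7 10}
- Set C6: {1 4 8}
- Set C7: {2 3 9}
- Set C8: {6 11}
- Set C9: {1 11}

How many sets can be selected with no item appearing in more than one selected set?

4

C4, C5, C6, C8 are pairwise disjoint (C4={9,12}; C5={7,10}; C6={1,4,8}; C8={6,11}).
Every remaining set overlaps one of these, and no 5 of the listed sets are pairwise disjoint, so 4 is the maximum.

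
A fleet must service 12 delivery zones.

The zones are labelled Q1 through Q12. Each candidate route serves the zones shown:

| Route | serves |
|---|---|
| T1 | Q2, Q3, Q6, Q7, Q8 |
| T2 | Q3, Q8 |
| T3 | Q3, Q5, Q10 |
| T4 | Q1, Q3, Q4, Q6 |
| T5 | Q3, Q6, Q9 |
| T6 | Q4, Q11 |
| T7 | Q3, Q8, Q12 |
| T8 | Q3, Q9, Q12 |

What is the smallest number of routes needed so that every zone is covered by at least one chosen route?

5

Take {T1, T3, T4, T6, T8}. Their union is {Q1, Q2, Q3, Q4, Q5, Q6, Q7, Q8, Q9, Q10, Q11, Q12}, which is all 12 zones.
Only T1 contains Q2, so T1 is forced; the remaining 7 zones need at least 4 more routes (each remaining route adds at most 2) — so at least 5 routes are needed, and 5 is optimal.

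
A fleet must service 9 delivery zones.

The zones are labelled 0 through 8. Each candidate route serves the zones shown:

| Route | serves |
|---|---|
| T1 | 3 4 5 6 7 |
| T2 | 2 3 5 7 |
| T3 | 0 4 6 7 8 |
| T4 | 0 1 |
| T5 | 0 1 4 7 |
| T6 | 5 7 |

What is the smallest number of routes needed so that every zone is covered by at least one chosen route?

Take {T2, T3, T5}. Their union is {0, 1, 2, 3, 4, 5, 6, 7, 8}, which is all 9 zones.
Only T2 contains 2, so T2 is forced; the remaining 5 zones need at least 2 more routes (each remaining route adds at most 4) — so at least 3 routes are needed, and 3 is optimal.

3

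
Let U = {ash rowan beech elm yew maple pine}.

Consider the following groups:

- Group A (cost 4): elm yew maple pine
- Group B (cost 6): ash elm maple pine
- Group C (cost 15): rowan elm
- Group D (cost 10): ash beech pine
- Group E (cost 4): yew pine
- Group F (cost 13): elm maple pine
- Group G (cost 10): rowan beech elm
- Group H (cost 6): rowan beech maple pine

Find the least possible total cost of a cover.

B, E, H together cover every item (B ∪ E ∪ H = {ash, rowan, beech, elm, yew, maple, pine}); total cost 6 + 4 + 6 = 16.
No covering selection has total cost below 16.

16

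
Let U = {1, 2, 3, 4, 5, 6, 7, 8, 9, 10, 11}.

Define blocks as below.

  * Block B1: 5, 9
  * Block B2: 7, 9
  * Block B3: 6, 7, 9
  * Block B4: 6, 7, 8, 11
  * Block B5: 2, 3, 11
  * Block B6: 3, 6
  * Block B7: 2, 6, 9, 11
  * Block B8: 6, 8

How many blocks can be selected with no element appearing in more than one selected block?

3

B2, B5, B8 are pairwise disjoint (B2={7,9}; B5={2,3,11}; B8={6,8}).
Every remaining block overlaps one of these, and no 4 of the listed blocks are pairwise disjoint, so 3 is the maximum.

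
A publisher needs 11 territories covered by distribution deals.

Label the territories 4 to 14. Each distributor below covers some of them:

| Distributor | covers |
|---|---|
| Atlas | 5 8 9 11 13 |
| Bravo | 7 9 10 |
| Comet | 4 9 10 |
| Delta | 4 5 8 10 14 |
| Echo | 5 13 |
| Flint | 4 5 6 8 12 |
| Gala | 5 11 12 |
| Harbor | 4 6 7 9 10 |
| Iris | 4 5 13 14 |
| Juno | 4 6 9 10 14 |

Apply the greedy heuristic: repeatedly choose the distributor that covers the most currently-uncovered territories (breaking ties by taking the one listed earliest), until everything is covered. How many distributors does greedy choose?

Greedy: pick Atlas (covers 5 new) → pick Harbor (covers 4 new) → pick Delta (covers 1 new) → pick Flint (covers 1 new). Total picks: 4.

4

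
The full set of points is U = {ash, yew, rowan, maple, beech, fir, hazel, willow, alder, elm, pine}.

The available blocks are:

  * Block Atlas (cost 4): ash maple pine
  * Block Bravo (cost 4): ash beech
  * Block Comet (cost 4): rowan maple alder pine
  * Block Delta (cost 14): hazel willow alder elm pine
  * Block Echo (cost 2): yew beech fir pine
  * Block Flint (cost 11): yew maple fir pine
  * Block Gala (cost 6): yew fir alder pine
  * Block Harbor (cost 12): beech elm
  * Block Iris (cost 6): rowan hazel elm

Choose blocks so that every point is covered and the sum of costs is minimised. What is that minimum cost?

Atlas, Comet, Delta, Echo together cover every point (Atlas ∪ Comet ∪ Delta ∪ Echo = {ash, yew, rowan, maple, beech, fir, hazel, willow, alder, elm, pine}); total cost 4 + 4 + 14 + 2 = 24.
The greedy pick Echo, Comet, Iris, Atlas, Delta costs 30; no covering selection beats 24.

24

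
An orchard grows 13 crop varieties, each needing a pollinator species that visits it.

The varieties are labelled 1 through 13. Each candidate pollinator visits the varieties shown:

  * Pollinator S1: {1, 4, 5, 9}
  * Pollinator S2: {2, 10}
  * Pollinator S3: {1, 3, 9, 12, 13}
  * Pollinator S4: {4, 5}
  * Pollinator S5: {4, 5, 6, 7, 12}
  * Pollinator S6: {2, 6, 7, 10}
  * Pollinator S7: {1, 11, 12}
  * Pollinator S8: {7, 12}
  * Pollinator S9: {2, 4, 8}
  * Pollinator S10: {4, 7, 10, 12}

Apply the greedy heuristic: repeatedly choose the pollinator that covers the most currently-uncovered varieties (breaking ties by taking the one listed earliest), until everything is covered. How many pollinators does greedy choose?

Greedy: pick S3 (covers 5 new) → pick S5 (covers 4 new) → pick S2 (covers 2 new) → pick S7 (covers 1 new) → pick S9 (covers 1 new). Total picks: 5.

5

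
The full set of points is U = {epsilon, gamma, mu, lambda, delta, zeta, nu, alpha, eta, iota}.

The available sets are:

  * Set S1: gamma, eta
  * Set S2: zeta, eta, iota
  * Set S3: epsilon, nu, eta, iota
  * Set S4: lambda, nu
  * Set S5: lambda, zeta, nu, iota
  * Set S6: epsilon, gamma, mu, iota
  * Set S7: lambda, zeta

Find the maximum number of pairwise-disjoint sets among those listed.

2

S3, S7 are pairwise disjoint (S3={epsilon,nu,eta,iota}; S7={lambda,zeta}).
Every remaining set overlaps one of these, and no 3 of the listed sets are pairwise disjoint, so 2 is the maximum.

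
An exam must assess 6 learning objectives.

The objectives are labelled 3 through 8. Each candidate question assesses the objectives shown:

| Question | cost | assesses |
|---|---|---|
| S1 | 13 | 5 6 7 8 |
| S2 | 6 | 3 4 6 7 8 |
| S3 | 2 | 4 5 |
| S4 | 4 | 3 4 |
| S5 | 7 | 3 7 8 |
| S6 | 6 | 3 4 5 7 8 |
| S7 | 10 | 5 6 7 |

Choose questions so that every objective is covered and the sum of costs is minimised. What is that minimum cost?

8

S2, S3 together cover every objective (S2 ∪ S3 = {3, 4, 5, 6, 7, 8}); total cost 6 + 2 = 8.
No covering selection has total cost below 8.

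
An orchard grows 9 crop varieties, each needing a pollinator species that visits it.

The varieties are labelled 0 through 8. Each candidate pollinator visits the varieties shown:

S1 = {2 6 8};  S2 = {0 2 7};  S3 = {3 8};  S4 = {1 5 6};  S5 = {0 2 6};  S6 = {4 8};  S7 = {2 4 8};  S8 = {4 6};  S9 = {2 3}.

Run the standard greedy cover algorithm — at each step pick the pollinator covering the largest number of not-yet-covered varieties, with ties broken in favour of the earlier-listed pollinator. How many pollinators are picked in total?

Greedy: pick S1 (covers 3 new) → pick S2 (covers 2 new) → pick S4 (covers 2 new) → pick S3 (covers 1 new) → pick S6 (covers 1 new). Total picks: 5.
(The true minimum cover uses only 4 pollinators, so greedy is not optimal here.)

5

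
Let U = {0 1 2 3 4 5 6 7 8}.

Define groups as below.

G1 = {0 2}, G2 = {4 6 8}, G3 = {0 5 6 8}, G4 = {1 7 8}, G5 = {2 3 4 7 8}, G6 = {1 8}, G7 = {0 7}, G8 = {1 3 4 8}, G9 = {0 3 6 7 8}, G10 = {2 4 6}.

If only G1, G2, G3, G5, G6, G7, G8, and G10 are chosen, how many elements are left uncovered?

0

Union of G1, G2, G3, G5, G6, G7, G8, G10 = {0, 1, 2, 3, 4, 5, 6, 7, 8} — that's every element, so 0 are uncovered.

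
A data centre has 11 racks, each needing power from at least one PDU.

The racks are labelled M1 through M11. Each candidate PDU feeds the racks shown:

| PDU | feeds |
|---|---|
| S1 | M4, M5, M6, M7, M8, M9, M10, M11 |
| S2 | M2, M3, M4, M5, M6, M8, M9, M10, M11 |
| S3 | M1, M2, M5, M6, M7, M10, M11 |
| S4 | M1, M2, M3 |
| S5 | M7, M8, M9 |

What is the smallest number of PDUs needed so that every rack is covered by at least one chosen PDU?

2

S1 and S4 together: S1 ∪ S4 = {M1, M2, M3, M4, M5, M6, M7, M8, M9, M10, M11} — every rack is covered.
No single PDU has all 11 racks (the largest, S2, has 9), so 2 is optimal.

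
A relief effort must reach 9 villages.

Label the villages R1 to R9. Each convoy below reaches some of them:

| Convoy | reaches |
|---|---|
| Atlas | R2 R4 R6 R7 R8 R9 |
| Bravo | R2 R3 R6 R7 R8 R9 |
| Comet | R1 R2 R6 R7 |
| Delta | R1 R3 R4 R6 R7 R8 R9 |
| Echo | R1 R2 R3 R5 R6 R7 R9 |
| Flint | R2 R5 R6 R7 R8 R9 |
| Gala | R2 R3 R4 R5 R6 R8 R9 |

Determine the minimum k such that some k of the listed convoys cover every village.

Delta and Echo together: Delta ∪ Echo = {R1, R2, R3, R4, R5, R6, R7, R8, R9} — every village is covered.
No single convoy has all 9 villages (the largest, Delta, has 7), so 2 is optimal.

2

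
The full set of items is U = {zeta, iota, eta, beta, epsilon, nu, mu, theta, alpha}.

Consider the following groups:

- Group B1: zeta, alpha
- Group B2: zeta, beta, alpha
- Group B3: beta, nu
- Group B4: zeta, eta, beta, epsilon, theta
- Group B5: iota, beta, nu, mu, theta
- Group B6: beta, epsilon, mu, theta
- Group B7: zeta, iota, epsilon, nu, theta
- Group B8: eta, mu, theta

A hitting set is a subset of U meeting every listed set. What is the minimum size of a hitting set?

3

H = {beta, theta, alpha} meets every group (each contains at least one member of H), and |H| = 3.
The groups B1, B3, B8 are pairwise disjoint, so any hitting set needs a separate item for each — at least 3. Hence 3 is optimal.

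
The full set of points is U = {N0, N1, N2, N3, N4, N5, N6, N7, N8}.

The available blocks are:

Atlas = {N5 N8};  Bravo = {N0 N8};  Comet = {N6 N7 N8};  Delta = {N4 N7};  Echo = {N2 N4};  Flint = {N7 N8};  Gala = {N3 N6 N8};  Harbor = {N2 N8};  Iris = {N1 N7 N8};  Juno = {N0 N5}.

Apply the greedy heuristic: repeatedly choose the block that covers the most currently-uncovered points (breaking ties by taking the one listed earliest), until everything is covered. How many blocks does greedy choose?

Greedy: pick Comet (covers 3 new) → pick Echo (covers 2 new) → pick Juno (covers 2 new) → pick Gala (covers 1 new) → pick Iris (covers 1 new). Total picks: 5.
(The true minimum cover uses only 4 blocks, so greedy is not optimal here.)

5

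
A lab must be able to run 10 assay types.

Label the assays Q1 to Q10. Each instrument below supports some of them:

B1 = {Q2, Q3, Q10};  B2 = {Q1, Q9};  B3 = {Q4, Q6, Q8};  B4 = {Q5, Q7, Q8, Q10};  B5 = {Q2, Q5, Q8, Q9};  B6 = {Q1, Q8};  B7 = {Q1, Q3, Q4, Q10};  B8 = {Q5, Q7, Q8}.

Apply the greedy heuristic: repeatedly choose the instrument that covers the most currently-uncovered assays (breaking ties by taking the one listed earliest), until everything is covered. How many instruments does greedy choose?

Greedy: pick B4 (covers 4 new) → pick B7 (covers 3 new) → pick B5 (covers 2 new) → pick B3 (covers 1 new). Total picks: 4.

4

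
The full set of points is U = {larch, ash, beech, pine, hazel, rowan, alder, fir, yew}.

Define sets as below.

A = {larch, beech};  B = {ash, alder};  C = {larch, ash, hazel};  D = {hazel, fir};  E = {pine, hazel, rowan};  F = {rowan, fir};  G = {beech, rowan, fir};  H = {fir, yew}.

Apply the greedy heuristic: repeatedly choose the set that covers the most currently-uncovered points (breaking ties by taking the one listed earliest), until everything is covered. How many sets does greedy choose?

5

Greedy: pick C (covers 3 new) → pick G (covers 3 new) → pick B (covers 1 new) → pick E (covers 1 new) → pick H (covers 1 new). Total picks: 5.
(The true minimum cover uses only 4 sets, so greedy is not optimal here.)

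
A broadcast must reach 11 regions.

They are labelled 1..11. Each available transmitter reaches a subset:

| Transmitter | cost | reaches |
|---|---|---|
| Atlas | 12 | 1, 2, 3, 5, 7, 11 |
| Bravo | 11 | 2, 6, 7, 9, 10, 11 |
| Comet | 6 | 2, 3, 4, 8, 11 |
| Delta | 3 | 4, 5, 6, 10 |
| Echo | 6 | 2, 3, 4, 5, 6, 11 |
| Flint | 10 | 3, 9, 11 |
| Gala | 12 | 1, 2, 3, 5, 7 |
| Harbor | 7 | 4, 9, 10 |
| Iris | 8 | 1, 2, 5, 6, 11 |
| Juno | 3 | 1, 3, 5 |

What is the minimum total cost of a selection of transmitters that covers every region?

Bravo, Comet, Juno together cover every region (Bravo ∪ Comet ∪ Juno = {1, 2, 3, 4, 5, 6, 7, 8, 9, 10, 11}); total cost 11 + 6 + 3 = 20.
The greedy pick Delta, Comet, Juno, Bravo costs 23; no covering selection beats 20.

20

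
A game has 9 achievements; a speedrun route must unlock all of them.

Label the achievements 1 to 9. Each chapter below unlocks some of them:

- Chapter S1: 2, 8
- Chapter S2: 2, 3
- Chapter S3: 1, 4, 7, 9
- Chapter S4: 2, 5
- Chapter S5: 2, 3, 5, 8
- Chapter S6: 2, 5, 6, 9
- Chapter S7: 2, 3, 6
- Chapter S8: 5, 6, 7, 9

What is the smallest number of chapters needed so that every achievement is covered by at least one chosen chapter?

3

S3 and S5 and S8 together: S3 ∪ S5 ∪ S8 = {1, 2, 3, 4, 5, 6, 7, 8, 9} — every achievement is covered.
Each chapter has at most 4 achievements, and 2·4 = 8 < 9 — so at least 3 chapters are needed, and 3 is optimal.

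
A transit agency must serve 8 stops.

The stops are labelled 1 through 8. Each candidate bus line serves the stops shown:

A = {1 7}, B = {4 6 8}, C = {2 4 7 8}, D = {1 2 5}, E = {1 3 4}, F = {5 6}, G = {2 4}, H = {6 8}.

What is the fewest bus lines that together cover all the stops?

3

Take {C, E, F}. Their union is {1, 2, 3, 4, 5, 6, 7, 8}, which is all 8 stops.
Only E contains 3, so E is forced; the remaining 5 stops need at least 2 more bus lines (each remaining bus line adds at most 3) — so at least 3 bus lines are needed, and 3 is optimal.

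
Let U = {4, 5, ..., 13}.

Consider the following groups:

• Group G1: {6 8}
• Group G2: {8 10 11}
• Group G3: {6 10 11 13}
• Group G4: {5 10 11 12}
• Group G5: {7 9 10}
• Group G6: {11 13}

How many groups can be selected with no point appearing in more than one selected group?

3

G1, G5, G6 are pairwise disjoint (G1={6,8}; G5={7,9,10}; G6={11,13}).
Every remaining group overlaps one of these, and no 4 of the listed groups are pairwise disjoint, so 3 is the maximum.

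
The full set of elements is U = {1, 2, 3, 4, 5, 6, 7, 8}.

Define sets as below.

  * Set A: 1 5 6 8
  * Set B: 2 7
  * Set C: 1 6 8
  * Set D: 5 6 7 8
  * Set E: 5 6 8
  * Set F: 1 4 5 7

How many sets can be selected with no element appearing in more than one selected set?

A, B are pairwise disjoint (A={1,5,6,8}; B={2,7}).
Every remaining set overlaps one of these, and no 3 of the listed sets are pairwise disjoint, so 2 is the maximum.

2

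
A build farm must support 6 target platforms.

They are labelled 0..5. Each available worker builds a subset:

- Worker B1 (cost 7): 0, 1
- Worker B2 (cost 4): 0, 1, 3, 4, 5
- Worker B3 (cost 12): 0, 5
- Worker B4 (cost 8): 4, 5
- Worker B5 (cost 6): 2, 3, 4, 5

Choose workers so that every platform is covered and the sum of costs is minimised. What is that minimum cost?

10

B2, B5 together cover every platform (B2 ∪ B5 = {0, 1, 2, 3, 4, 5}); total cost 4 + 6 = 10.
No covering selection has total cost below 10.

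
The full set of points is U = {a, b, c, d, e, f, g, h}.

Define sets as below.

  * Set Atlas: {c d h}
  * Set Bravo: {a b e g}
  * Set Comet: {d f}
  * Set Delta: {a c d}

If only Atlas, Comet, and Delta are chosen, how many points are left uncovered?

Union of Atlas, Comet, Delta = {a, c, d, f, h}.
Not covered: b, e, g — 3 points.

3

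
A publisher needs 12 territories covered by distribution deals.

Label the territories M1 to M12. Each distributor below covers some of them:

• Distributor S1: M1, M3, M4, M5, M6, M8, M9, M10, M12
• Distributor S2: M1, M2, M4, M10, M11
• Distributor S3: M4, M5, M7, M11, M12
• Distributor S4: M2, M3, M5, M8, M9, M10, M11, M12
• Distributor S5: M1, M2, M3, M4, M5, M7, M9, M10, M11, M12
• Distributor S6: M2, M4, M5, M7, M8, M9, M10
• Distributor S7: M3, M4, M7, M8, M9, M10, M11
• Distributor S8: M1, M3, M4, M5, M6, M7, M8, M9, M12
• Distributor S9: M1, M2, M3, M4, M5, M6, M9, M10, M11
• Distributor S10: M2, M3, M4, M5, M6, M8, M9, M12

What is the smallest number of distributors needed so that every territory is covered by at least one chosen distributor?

Take {S5, S10}. Their union is {M1, M2, M3, M4, M5, M6, M7, M8, M9, M10, M11, M12}, which is all 12 territories.
No single distributor has all 12 territories (the largest, S5, has 10), so 2 is optimal.

2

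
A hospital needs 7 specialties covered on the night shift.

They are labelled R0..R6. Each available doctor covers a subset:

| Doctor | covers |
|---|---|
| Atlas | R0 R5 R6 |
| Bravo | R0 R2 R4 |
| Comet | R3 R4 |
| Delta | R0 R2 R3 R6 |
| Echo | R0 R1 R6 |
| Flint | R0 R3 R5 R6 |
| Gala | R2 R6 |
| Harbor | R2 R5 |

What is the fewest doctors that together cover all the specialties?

3

Take {Comet, Echo, Harbor}. Their union is {R0, R1, R2, R3, R4, R5, R6}, which is all 7 specialties.
Only Echo contains R1, so Echo is forced; the remaining 4 specialties need at least 2 more doctors (each remaining doctor adds at most 2) — so at least 3 doctors are needed, and 3 is optimal.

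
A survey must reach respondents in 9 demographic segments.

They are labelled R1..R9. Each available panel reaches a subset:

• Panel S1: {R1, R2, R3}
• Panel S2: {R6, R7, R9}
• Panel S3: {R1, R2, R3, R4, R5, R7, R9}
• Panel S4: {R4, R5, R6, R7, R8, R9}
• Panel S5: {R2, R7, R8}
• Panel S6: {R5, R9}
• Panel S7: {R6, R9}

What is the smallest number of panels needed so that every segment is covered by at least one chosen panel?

2

S3 and S4 together: S3 ∪ S4 = {R1, R2, R3, R4, R5, R6, R7, R8, R9} — every segment is covered.
No single panel has all 9 segments (the largest, S3, has 7), so 2 is optimal.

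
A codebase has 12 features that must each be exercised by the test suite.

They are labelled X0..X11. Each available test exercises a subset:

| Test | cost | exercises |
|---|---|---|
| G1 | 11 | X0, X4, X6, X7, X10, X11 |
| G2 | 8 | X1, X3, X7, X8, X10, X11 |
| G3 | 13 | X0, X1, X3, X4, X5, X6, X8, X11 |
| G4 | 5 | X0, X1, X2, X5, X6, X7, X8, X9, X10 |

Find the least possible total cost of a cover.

G3, G4 together cover every feature (G3 ∪ G4 = {X0, X1, X2, X3, X4, X5, X6, X7, X8, X9, X10, X11}); total cost 13 + 5 = 18.
The greedy pick G4, G2, G1 costs 24; no covering selection beats 18.

18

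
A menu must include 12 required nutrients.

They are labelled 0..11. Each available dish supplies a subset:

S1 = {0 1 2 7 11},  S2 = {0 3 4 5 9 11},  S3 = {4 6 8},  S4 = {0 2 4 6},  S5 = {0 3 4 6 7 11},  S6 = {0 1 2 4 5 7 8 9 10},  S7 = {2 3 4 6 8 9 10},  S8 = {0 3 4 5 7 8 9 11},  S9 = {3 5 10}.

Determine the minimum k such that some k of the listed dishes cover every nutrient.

2

S5 and S6 together: S5 ∪ S6 = {0, 1, 2, 3, 4, 5, 6, 7, 8, 9, 10, 11} — every nutrient is covered.
No single dish has all 12 nutrients (the largest, S6, has 9), so 2 is optimal.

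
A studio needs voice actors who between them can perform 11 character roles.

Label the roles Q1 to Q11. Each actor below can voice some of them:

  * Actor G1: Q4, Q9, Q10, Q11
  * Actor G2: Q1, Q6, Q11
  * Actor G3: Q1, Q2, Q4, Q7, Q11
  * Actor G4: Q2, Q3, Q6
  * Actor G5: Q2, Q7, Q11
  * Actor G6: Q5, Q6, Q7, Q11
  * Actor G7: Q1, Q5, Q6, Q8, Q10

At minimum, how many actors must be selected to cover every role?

4

G1 and G4 and G6 and G7 together: G1 ∪ G4 ∪ G6 ∪ G7 = {Q1, Q2, Q3, Q4, Q5, Q6, Q7, Q8, Q9, Q10, Q11} — every role is covered.
No 3 of the 7 actors cover everything (all 35 combinations miss at least one role), so 4 is optimal.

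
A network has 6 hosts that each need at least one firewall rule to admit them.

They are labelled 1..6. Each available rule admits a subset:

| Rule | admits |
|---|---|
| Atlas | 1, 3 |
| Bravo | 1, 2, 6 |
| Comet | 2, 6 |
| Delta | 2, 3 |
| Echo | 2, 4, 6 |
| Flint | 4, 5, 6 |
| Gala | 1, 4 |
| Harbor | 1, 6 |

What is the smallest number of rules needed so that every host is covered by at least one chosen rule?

Take {Atlas, Comet, Flint}. Their union is {1, 2, 3, 4, 5, 6}, which is all 6 hosts.
Only Flint contains 5, so Flint is forced; the remaining 3 hosts need at least 2 more rules (each remaining rule adds at most 2) — so at least 3 rules are needed, and 3 is optimal.

3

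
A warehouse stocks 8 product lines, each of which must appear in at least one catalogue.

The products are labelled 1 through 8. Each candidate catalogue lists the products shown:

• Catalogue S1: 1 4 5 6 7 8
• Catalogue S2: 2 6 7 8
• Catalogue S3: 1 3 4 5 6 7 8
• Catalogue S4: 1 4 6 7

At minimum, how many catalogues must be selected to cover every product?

Take {S2, S3}. Their union is {1, 2, 3, 4, 5, 6, 7, 8}, which is all 8 products.
No single catalogue has all 8 products (the largest, S3, has 7), so 2 is optimal.

2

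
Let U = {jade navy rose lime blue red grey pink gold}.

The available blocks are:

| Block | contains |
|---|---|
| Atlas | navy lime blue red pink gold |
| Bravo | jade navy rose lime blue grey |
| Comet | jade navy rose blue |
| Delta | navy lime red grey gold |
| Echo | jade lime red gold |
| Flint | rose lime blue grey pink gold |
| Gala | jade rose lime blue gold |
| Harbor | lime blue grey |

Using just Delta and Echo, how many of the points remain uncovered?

Union of Delta, Echo = {jade, navy, lime, red, grey, gold}.
Not covered: rose, blue, pink — 3 points.

3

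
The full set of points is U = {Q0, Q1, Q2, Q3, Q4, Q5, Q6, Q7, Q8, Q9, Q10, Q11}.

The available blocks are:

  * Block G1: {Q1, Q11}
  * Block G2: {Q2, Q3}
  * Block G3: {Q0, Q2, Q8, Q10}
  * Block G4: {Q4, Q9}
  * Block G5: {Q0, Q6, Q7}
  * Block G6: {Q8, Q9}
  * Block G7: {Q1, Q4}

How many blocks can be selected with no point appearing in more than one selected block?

4

G2, G5, G6, G7 are pairwise disjoint (G2={Q2,Q3}; G5={Q0,Q6,Q7}; G6={Q8,Q9}; G7={Q1,Q4}).
Every remaining block overlaps one of these, and no 5 of the listed blocks are pairwise disjoint, so 4 is the maximum.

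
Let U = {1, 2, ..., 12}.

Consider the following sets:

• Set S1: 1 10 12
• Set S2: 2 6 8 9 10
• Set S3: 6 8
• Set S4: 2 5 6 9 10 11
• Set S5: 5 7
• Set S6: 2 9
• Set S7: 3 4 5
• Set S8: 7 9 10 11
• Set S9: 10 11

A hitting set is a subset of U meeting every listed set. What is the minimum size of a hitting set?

4

H = {2, 5, 6, 10} meets every set (each contains at least one member of H), and |H| = 4.
The sets S3, S5, S6, S9 are pairwise disjoint, so any hitting set needs a separate element for each — at least 4. Hence 4 is optimal.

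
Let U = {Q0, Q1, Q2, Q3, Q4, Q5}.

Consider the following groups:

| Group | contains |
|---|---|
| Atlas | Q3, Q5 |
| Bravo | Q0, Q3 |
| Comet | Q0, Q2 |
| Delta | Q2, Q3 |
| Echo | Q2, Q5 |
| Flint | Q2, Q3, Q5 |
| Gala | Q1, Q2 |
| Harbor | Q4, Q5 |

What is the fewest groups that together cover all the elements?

3

Take {Bravo, Gala, Harbor}. Their union is {Q0, Q1, Q2, Q3, Q4, Q5}, which is all 6 elements.
Only Gala contains Q1, so Gala is forced; the remaining 4 elements need at least 2 more groups (each remaining group adds at most 2) — so at least 3 groups are needed, and 3 is optimal.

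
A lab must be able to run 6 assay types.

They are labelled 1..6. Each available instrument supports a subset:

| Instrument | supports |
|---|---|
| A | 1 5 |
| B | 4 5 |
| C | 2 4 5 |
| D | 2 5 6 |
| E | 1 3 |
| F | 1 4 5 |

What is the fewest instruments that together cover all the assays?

3

C and D and E together: C ∪ D ∪ E = {1, 2, 3, 4, 5, 6} — every assay is covered.
Only E contains 3, so E is forced; the remaining 4 assays need at least 2 more instruments (each remaining instrument adds at most 3) — so at least 3 instruments are needed, and 3 is optimal.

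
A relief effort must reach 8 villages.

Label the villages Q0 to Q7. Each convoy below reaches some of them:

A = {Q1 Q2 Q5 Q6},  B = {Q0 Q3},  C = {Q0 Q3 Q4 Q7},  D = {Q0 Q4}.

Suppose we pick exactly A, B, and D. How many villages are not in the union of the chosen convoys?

Union of A, B, D = {Q0, Q1, Q2, Q3, Q4, Q5, Q6}.
Not covered: Q7 — 1 village.

1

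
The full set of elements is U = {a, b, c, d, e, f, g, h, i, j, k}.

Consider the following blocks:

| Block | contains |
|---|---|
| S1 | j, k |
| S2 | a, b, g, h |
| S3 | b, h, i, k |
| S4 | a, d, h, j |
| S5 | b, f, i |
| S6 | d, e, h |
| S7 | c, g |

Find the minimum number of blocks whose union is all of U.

S1, S4, S5, S6, and S7 cover everything between them: the union {a, b, c, d, e, f, g, h, i, j, k} is all of U.
No 4 of the 7 blocks cover everything (all 35 combinations miss at least one element), so 5 is optimal.

5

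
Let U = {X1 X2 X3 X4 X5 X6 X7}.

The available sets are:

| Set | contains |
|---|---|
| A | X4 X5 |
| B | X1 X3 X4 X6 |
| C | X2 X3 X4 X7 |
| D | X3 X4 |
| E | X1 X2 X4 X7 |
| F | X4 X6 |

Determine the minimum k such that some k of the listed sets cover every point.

A, B, and E cover everything between them: the union {X1, X2, X3, X4, X5, X6, X7} is all of U.
Only A contains X5, so A is forced; the remaining 5 points need at least 2 more sets (each remaining set adds at most 3) — so at least 3 sets are needed, and 3 is optimal.

3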